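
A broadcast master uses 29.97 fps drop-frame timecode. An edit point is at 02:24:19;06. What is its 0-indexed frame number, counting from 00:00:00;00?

Complete 10-minute blocks: 14, each 17982 frames → 251748.
Remaining 4 whole minutes in the current block: 1800 + 3 × 1798 = 7194 frames.
Within the current minute: 19 × 30 + 6 − 2 = 574 (labels ;00/;01 skipped at this minute). Total = 251748 + 7194 + 574 = 259516.

259516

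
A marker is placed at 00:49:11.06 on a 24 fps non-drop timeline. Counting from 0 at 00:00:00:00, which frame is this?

frame 70830

Total seconds to the label: (0 × 3600 + 49 × 60 + 11) = 2951.
Frame index = 2951 × 24 + 6 = 70830.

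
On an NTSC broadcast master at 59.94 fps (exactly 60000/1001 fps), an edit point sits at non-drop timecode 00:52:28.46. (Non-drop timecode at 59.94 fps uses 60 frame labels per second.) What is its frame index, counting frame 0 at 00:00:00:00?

Total seconds to the label: (0 × 3600 + 52 × 60 + 28) = 3148.
Frame index = 3148 × 60 + 46 = 188926.

frame 188926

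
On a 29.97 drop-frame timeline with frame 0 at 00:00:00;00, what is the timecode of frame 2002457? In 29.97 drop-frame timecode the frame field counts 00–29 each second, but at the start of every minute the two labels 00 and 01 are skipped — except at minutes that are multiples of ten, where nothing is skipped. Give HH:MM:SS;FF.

Ten DF minutes hold 17982 frames, so frame 2002457 lies in block 111 (frames 1996002–2013983) with 6455 frames into that block.
The block's first minute is 1800 frames and the rest 1798 each; 6455 frames reaches minute 3, so 111 × 18 + 3 × 2 = 2004 labels have been skipped so far.
Adding those back, label number 2002457 + 2004 = 2004461 at 30 labels/s is 66815 s + 11 f = 18 h 33 min 35 s frame 11, i.e. 18:33:35;11.

18:33:35;11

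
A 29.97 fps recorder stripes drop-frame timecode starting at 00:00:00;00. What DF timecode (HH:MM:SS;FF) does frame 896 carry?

00:00:29;26

Ten DF minutes hold 17982 frames, so frame 896 lies in block 0 (frames 0–17981) with 896 frames into that block.
The block's first minute is 1800 frames and the rest 1798 each; 896 frames reaches minute 0, so 0 × 18 + 0 × 2 = 0 labels have been skipped so far.
Adding those back, label number 896 + 0 = 896 at 30 labels/s is 29 s + 26 f = 0 h 0 min 29 s frame 26, i.e. 00:00:29;26.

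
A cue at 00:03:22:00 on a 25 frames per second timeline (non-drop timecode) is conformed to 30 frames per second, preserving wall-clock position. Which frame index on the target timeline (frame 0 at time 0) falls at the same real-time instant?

Source frame index: (0×3600 + 3×60 + 22) × 25 + 0 = 5050.
Real time: 5050 / (25) = 202 s.
Target frame: (202) × (30) = 6060.

frame 6060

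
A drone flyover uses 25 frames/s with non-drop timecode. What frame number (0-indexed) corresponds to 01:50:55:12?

Total seconds to the label: (1 × 3600 + 50 × 60 + 55) = 6655.
Frame index = 6655 × 25 + 12 = 166387.

frame 166387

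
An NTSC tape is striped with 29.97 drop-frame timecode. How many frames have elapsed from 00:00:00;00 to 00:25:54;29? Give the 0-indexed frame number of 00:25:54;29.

Complete 10-minute blocks: 2, each 17982 frames → 35964.
Remaining 5 whole minutes in the current block: 1800 + 4 × 1798 = 8992 frames.
Within the current minute: 54 × 30 + 29 − 2 = 1647 (labels ;00/;01 skipped at this minute). Total = 35964 + 8992 + 1647 = 46603.

46603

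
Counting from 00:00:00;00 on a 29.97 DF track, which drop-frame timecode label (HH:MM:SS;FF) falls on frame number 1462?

00:00:48;22

Ten DF minutes hold 17982 frames, so frame 1462 lies in block 0 (frames 0–17981) with 1462 frames into that block.
The block's first minute is 1800 frames and the rest 1798 each; 1462 frames reaches minute 0, so 0 × 18 + 0 × 2 = 0 labels have been skipped so far.
Adding those back, label number 1462 + 0 = 1462 at 30 labels/s is 48 s + 22 f = 0 h 0 min 48 s frame 22, i.e. 00:00:48;22.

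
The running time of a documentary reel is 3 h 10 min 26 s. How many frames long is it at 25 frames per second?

285650 frames

3 h 10 min 26 s = 11426 s.
Frames = 11426 × 25 = 285650.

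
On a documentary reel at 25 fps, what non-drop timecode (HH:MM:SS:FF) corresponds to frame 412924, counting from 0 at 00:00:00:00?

04:35:16:24

412924 ÷ 25 = 16516 full seconds, remainder 24 frames.
16516 s = 4 h 35 min 16 s.
Timecode: 04:35:16:24.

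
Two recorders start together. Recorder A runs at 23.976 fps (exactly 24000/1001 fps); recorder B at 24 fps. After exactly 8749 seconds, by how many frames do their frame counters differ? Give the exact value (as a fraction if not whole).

A emits 24000/1001 × 8749 = 16152000/77 frames; B emits 24 × 8749 = 209976.
Difference = 16152/77 frames (≈ 209.7662); B is ahead of A.

16152/77 frames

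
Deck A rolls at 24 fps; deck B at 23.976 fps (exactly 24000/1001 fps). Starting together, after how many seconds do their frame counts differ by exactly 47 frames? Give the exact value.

47047/24 seconds

The gap grows by |24000/1001 − 24| = 24/1001 frames per second.
Time for a 47-frame gap: 47 ÷ (24/1001) = 47047/24 s.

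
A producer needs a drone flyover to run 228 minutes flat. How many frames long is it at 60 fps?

820800 frames

228 min = 13680 s.
Frames = 13680 × 60 = 820800.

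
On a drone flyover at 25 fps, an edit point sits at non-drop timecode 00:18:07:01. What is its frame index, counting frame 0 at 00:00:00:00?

frame 27176

Total seconds to the label: (0 × 3600 + 18 × 60 + 7) = 1087.
Frame index = 1087 × 25 + 1 = 27176.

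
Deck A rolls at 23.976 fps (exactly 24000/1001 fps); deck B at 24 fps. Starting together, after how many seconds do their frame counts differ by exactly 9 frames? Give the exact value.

375.375 seconds

The gap grows by |24 − 24000/1001| = 24/1001 frames per second.
Time for a 9-frame gap: 9 ÷ (24/1001) = 375.375 s.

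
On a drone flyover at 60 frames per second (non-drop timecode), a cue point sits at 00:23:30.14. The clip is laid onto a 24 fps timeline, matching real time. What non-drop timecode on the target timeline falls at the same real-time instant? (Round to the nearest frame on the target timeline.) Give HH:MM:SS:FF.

Source frame index: (0×3600 + 23×60 + 30) × 60 + 14 = 84614.
Real time: 84614 / (60) = 42307/30 s.
Target frame: (42307/30) × (24) = 169228/5 ≈ 33845.600 → 33846.
At 24 labels/s: frame 33846 → 00:23:30:06.

00:23:30:06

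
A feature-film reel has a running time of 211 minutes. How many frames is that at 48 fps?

607680 frames

211 min = 12660 s.
Frames = 12660 × 48 = 607680.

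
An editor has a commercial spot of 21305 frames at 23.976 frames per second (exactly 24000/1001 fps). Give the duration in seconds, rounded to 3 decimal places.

888.596 seconds

Running time = 21305 × 1001/24000 = 4265261/4800 s ≈ 888.596 s.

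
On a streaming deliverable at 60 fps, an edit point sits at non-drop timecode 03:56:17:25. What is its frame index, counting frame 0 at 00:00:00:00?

Total seconds to the label: (3 × 3600 + 56 × 60 + 17) = 14177.
Frame index = 14177 × 60 + 25 = 850645.

850645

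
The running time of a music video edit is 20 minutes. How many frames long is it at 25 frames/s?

20 min = 1200 s.
Frames = 1200 × 25 = 30000.

30000 frames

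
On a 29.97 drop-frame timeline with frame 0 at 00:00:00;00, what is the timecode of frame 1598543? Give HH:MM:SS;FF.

14:48:58;03

Ten DF minutes hold 17982 frames, so frame 1598543 lies in block 88 (frames 1582416–1600397) with 16127 frames into that block.
The block's first minute is 1800 frames and the rest 1798 each; 16127 frames reaches minute 8, so 88 × 18 + 8 × 2 = 1600 labels have been skipped so far.
Adding those back, label number 1598543 + 1600 = 1600143 at 30 labels/s is 53338 s + 3 f = 14 h 48 min 58 s frame 3, i.e. 14:48:58;03.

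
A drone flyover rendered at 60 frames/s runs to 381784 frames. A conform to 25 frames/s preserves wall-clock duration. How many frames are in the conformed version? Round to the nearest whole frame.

159077 frames

Frames at target rate = 381784 × (25) / (60) = 477230/3 ≈ 159076.667.
Nearest whole frame: 159077.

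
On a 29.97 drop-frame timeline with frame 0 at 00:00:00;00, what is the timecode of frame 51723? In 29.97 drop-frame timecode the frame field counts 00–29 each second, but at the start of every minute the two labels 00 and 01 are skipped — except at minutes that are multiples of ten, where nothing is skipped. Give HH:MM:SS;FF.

00:28:45;25

Ten DF minutes hold 17982 frames, so frame 51723 lies in block 2 (frames 35964–53945) with 15759 frames into that block.
The block's first minute is 1800 frames and the rest 1798 each; 15759 frames reaches minute 8, so 2 × 18 + 8 × 2 = 52 labels have been skipped so far.
Adding those back, label number 51723 + 52 = 51775 at 30 labels/s is 1725 s + 25 f = 0 h 28 min 45 s frame 25, i.e. 00:28:45;25.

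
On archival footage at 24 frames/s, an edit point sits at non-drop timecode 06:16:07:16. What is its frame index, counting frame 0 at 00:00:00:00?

Total seconds to the label: (6 × 3600 + 16 × 60 + 7) = 22567.
Frame index = 22567 × 24 + 16 = 541624.

frame 541624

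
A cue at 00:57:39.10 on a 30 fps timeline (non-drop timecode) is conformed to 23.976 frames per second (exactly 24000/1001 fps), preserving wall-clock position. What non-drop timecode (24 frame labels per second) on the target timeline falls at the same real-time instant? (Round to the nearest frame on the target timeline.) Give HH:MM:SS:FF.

00:57:35:21

Source frame index: (0×3600 + 57×60 + 39) × 30 + 10 = 103780.
Real time: 103780 / (30) = 10378/3 s.
Target frame: (10378/3) × (24000/1001) = 83024000/1001 ≈ 82941.059 → 82941.
At 24 labels/s: frame 82941 → 00:57:35:21.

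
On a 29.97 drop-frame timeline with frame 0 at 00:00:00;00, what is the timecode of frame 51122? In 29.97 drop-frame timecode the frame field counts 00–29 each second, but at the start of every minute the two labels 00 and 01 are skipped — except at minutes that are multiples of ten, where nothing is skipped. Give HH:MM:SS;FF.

Each 10-minute DF block holds 10 × 60 × 30 − 9 × 2 = 17982 frames. 51122 ÷ 17982 → 2 full blocks, remainder 15158.
Within the partial block the first minute is 1800 frames and each further minute 1798, so 8 further minute boundaries passed. Total skipped labels = 18 × 2 + 2 × 8 = 52.
Non-drop label index = 51122 + 52 = 51174; at 30 labels/s that is 00:28:25:24, i.e. DF 00:28:25;24.

00:28:25;24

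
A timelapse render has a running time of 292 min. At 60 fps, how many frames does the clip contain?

292 min = 17520 s.
Frames = 17520 × 60 = 1051200.

1051200 frames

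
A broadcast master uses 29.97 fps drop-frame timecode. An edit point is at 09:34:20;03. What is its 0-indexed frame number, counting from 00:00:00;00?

Complete 10-minute blocks: 57, each 17982 frames → 1024974.
Remaining 4 whole minutes in the current block: 1800 + 3 × 1798 = 7194 frames.
Within the current minute: 20 × 30 + 3 − 2 = 601 (labels ;00/;01 skipped at this minute). Total = 1024974 + 7194 + 601 = 1032769.

1032769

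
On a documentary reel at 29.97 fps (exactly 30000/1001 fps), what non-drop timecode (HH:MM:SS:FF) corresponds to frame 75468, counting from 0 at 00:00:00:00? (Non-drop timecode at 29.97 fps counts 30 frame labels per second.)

75468 ÷ 30 = 2515 full seconds, remainder 18 frames.
2515 s = 0 h 41 min 55 s.
Timecode: 00:41:55:18.

00:41:55:18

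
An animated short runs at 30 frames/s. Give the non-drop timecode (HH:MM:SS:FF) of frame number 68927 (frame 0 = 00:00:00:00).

00:38:17:17

68927 ÷ 30 = 2297 full seconds, remainder 17 frames.
2297 s = 0 h 38 min 17 s.
Timecode: 00:38:17:17.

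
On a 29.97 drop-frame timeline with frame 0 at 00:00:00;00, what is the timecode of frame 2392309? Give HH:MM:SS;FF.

22:10:23;13

Each 10-minute DF block holds 10 × 60 × 30 − 9 × 2 = 17982 frames. 2392309 ÷ 17982 → 133 full blocks, remainder 703.
Within the partial block the first minute is 1800 frames and each further minute 1798, so 0 further minute boundaries passed. Total skipped labels = 18 × 133 + 2 × 0 = 2394.
Non-drop label index = 2392309 + 2394 = 2394703; at 30 labels/s that is 22:10:23:13, i.e. DF 22:10:23;13.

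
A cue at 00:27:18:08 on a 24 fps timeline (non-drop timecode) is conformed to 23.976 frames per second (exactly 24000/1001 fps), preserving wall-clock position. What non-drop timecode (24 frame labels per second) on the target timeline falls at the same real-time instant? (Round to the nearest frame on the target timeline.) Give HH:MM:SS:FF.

00:27:16:17

Source frame index: (0×3600 + 27×60 + 18) × 24 + 8 = 39320.
Real time: 39320 / (24) = 4915/3 s.
Target frame: (4915/3) × (24000/1001) = 39320000/1001 ≈ 39280.719 → 39281.
At 24 labels/s: frame 39281 → 00:27:16:17.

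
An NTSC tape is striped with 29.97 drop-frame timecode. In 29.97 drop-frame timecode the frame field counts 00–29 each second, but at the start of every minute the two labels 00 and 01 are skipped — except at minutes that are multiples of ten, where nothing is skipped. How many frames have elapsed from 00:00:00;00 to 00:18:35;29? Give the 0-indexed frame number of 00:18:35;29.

As if non-drop at 30 labels/s: (0 × 3600 + 18 × 60 + 35) × 30 + 29 = 33479.
Minute boundaries passed: 18; those not divisible by 10: 18 − 1 = 17; dropped labels = 2 × 17 = 34.
Actual frame index = 33479 − 34 = 33445.

33445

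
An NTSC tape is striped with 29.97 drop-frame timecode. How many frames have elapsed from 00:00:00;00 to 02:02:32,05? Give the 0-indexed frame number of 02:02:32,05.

Complete 10-minute blocks: 12, each 17982 frames → 215784.
Remaining 2 whole minutes in the current block: 1800 + 1 × 1798 = 3598 frames.
Within the current minute: 32 × 30 + 5 − 2 = 963 (labels ;00/;01 skipped at this minute). Total = 215784 + 3598 + 963 = 220345.

220345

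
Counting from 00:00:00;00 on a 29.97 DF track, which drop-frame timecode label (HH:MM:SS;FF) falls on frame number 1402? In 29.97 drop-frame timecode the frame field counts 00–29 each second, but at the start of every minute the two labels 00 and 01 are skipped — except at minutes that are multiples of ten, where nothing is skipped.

00:00:46;22

Ten DF minutes hold 17982 frames, so frame 1402 lies in block 0 (frames 0–17981) with 1402 frames into that block.
The block's first minute is 1800 frames and the rest 1798 each; 1402 frames reaches minute 0, so 0 × 18 + 0 × 2 = 0 labels have been skipped so far.
Adding those back, label number 1402 + 0 = 1402 at 30 labels/s is 46 s + 22 f = 0 h 0 min 46 s frame 22, i.e. 00:00:46;22.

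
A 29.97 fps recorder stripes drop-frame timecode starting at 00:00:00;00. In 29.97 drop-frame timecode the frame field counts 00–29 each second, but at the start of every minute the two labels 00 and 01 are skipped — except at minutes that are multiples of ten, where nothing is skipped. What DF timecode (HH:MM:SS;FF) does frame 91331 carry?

00:50:47;11

Each 10-minute DF block holds 10 × 60 × 30 − 9 × 2 = 17982 frames. 91331 ÷ 17982 → 5 full blocks, remainder 1421.
Within the partial block the first minute is 1800 frames and each further minute 1798, so 0 further minute boundaries passed. Total skipped labels = 18 × 5 + 2 × 0 = 90.
Non-drop label index = 91331 + 90 = 91421; at 30 labels/s that is 00:50:47:11, i.e. DF 00:50:47;11.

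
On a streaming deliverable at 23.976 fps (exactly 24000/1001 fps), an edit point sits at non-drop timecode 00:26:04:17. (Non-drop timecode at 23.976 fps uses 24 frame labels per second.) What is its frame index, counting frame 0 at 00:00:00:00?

frame 37553

Total seconds to the label: (0 × 3600 + 26 × 60 + 4) = 1564.
Frame index = 1564 × 24 + 17 = 37553.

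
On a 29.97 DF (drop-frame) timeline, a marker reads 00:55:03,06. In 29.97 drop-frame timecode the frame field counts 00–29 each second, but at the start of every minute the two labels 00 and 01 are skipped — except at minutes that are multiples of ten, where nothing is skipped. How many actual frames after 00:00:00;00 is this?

Complete 10-minute blocks: 5, each 17982 frames → 89910.
Remaining 5 whole minutes in the current block: 1800 + 4 × 1798 = 8992 frames.
Within the current minute: 3 × 30 + 6 − 2 = 94 (labels ;00/;01 skipped at this minute). Total = 89910 + 8992 + 94 = 98996.

98996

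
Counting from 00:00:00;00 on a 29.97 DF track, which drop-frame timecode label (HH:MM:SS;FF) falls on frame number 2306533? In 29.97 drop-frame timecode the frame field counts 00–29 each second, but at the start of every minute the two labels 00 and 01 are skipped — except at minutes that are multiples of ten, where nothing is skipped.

Each 10-minute DF block holds 10 × 60 × 30 − 9 × 2 = 17982 frames. 2306533 ÷ 17982 → 128 full blocks, remainder 4837.
Within the partial block the first minute is 1800 frames and each further minute 1798, so 2 further minute boundaries passed. Total skipped labels = 18 × 128 + 2 × 2 = 2308.
Non-drop label index = 2306533 + 2308 = 2308841; at 30 labels/s that is 21:22:41:11, i.e. DF 21:22:41;11.

21:22:41;11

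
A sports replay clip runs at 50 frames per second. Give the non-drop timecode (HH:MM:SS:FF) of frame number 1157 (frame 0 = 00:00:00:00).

00:00:23:07

1157 ÷ 50 = 23 full seconds, remainder 7 frames.
23 s = 0 h 0 min 23 s.
Timecode: 00:00:23:07.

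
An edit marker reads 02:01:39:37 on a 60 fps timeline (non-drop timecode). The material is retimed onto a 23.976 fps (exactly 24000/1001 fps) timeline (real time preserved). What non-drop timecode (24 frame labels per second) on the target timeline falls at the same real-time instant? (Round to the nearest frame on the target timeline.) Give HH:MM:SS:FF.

02:01:32:08

Source frame index: (2×3600 + 1×60 + 39) × 60 + 37 = 437977.
Real time: 437977 / (60) = 437977/60 s.
Target frame: (437977/60) × (24000/1001) = 175190800/1001 ≈ 175015.784 → 175016.
At 24 labels/s: frame 175016 → 02:01:32:08.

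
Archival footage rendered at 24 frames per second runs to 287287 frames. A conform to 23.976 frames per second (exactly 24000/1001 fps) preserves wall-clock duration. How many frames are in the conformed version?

287000 frames

Target frames = source frames × (target rate / source rate) = 287287 × (24000/1001)/(24) = 287287 × 1000/1001 = 287000.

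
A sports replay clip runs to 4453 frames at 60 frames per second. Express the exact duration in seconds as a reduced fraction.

4453/60 seconds

Running time = 4453 ÷ (60) = 4453 × 1/60 = 4453/60 s.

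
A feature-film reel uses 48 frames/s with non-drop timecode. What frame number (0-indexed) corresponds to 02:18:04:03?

Total seconds to the label: (2 × 3600 + 18 × 60 + 4) = 8284.
Frame index = 8284 × 48 + 3 = 397635.

frame 397635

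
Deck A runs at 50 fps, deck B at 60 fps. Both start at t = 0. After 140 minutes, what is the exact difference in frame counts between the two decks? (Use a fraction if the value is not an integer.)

140 min = 8400 s.
A emits 50 × 8400 = 420000 frames; B emits 60 × 8400 = 504000.
Difference = 84000 frames; B is ahead of A.

84000 frames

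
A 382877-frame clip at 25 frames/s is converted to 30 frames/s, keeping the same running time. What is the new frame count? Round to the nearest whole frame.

459452 frames

Frames at target rate = 382877 × (30) / (25) = 2297262/5 ≈ 459452.400.
Nearest whole frame: 459452.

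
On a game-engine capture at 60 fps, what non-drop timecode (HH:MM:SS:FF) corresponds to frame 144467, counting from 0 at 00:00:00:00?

144467 ÷ 60 = 2407 full seconds, remainder 47 frames.
2407 s = 0 h 40 min 7 s.
Timecode: 00:40:07:47.

00:40:07:47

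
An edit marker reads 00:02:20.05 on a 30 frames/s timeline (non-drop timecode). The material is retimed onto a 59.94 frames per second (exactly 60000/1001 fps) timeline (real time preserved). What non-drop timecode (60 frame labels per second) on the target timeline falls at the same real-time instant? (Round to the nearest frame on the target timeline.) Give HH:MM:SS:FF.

00:02:20:02

Source frame index: (0×3600 + 2×60 + 20) × 30 + 5 = 4205.
Real time: 4205 / (30) = 841/6 s.
Target frame: (841/6) × (60000/1001) = 8410000/1001 ≈ 8401.598 → 8402.
At 60 labels/s: frame 8402 → 00:02:20:02.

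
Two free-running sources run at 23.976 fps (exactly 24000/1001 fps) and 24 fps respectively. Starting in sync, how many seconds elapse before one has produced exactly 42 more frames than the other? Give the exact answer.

The gap grows by |24 − 24000/1001| = 24/1001 frames per second.
Time for a 42-frame gap: 42 ÷ (24/1001) = 1751.75 s.

1751.75 seconds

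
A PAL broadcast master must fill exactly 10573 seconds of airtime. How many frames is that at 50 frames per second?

528650 frames

Frames = 10573 × 50 = 528650.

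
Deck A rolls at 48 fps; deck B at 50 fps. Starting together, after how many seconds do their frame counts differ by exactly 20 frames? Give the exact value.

10 seconds

The gap grows by |50 − 48| = 2 frames per second.
Time for a 20-frame gap: 20 ÷ (2) = 10 s.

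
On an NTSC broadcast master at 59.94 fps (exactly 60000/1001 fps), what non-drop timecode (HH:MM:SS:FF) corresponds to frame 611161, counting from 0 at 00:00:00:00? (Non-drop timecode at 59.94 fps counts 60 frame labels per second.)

611161 ÷ 60 = 10186 full seconds, remainder 1 frame.
10186 s = 2 h 49 min 46 s.
Timecode: 02:49:46:01.

02:49:46:01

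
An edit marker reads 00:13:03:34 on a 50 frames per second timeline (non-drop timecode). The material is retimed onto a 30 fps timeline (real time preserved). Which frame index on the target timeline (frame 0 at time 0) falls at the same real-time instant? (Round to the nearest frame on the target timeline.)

Source frame index: (0×3600 + 13×60 + 3) × 50 + 34 = 39184.
Real time: 39184 / (50) = 19592/25 s.
Target frame: (19592/25) × (30) = 117552/5 ≈ 23510.400 → 23510.

frame 23510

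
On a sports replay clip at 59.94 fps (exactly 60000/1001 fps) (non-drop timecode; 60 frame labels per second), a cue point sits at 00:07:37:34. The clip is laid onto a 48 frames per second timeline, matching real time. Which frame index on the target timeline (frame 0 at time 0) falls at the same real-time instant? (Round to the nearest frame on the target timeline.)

Source frame index: (0×3600 + 7×60 + 37) × 60 + 34 = 27454.
Real time: 27454 / (60000/1001) = 13740727/30000 s.
Target frame: (13740727/30000) × (48) = 13740727/625 ≈ 21985.163 → 21985.

frame 21985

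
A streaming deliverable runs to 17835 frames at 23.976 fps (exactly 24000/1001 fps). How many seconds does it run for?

Running time = 17835 / (24000/1001) = 743.868125 s.

743.868125 seconds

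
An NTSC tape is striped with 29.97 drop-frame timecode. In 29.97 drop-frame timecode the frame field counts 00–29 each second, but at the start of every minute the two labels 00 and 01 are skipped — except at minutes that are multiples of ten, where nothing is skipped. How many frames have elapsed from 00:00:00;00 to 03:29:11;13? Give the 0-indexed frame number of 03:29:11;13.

376165

Complete 10-minute blocks: 20, each 17982 frames → 359640.
Remaining 9 whole minutes in the current block: 1800 + 8 × 1798 = 16184 frames.
Within the current minute: 11 × 30 + 13 − 2 = 341 (labels ;00/;01 skipped at this minute). Total = 359640 + 16184 + 341 = 376165.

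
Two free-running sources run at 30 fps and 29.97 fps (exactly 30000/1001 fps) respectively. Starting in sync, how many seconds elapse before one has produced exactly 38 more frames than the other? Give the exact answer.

19019/15 seconds

The gap grows by |30000/1001 − 30| = 30/1001 frames per second.
Time for a 38-frame gap: 38 ÷ (30/1001) = 19019/15 s.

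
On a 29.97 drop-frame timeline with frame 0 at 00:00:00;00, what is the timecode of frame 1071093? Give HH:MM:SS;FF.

Ten DF minutes hold 17982 frames, so frame 1071093 lies in block 59 (frames 1060938–1078919) with 10155 frames into that block.
The block's first minute is 1800 frames and the rest 1798 each; 10155 frames reaches minute 5, so 59 × 18 + 5 × 2 = 1072 labels have been skipped so far.
Adding those back, label number 1071093 + 1072 = 1072165 at 30 labels/s is 35738 s + 25 f = 9 h 55 min 38 s frame 25, i.e. 09:55:38;25.

09:55:38;25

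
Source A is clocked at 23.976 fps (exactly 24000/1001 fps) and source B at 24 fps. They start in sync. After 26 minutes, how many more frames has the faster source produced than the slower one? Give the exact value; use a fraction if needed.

26 min = 1560 s.
A emits 24000/1001 × 1560 = 2880000/77 frames; B emits 24 × 1560 = 37440.
Difference = 2880/77 frames (≈ 37.4026); B is ahead of A.

2880/77 frames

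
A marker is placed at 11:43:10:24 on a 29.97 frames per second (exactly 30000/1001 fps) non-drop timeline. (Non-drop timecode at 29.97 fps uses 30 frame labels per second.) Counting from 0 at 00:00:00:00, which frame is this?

1265724

Total seconds to the label: (11 × 3600 + 43 × 60 + 10) = 42190.
Frame index = 42190 × 30 + 24 = 1265724.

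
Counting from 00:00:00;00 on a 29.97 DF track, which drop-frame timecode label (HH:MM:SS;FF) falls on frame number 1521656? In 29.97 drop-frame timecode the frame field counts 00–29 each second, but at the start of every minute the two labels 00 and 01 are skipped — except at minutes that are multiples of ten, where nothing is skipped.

14:06:12;20

Ten DF minutes hold 17982 frames, so frame 1521656 lies in block 84 (frames 1510488–1528469) with 11168 frames into that block.
The block's first minute is 1800 frames and the rest 1798 each; 11168 frames reaches minute 6, so 84 × 18 + 6 × 2 = 1524 labels have been skipped so far.
Adding those back, label number 1521656 + 1524 = 1523180 at 30 labels/s is 50772 s + 20 f = 14 h 6 min 12 s frame 20, i.e. 14:06:12;20.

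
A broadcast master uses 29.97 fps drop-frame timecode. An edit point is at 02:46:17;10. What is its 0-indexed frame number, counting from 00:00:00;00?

299020

Complete 10-minute blocks: 16, each 17982 frames → 287712.
Remaining 6 whole minutes in the current block: 1800 + 5 × 1798 = 10790 frames.
Within the current minute: 17 × 30 + 10 − 2 = 518 (labels ;00/;01 skipped at this minute). Total = 287712 + 10790 + 518 = 299020.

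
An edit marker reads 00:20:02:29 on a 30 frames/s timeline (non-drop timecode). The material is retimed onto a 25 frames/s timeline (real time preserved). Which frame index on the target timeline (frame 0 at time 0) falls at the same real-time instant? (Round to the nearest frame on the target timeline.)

Source frame index: (0×3600 + 20×60 + 2) × 30 + 29 = 36089.
Real time: 36089 / (30) = 36089/30 s.
Target frame: (36089/30) × (25) = 180445/6 ≈ 30074.167 → 30074.

frame 30074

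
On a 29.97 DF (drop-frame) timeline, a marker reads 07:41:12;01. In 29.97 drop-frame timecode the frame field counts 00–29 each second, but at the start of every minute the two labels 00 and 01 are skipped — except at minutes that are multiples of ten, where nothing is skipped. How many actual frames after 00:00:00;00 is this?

829331

As if non-drop at 30 labels/s: (7 × 3600 + 41 × 60 + 12) × 30 + 1 = 830161.
Minute boundaries passed: 461; those not divisible by 10: 461 − 46 = 415; dropped labels = 2 × 415 = 830.
Actual frame index = 830161 − 830 = 829331.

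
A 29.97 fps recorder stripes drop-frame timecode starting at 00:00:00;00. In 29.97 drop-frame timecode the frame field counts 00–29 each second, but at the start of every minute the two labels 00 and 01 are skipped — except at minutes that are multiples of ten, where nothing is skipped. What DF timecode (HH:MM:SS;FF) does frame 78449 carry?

Ten DF minutes hold 17982 frames, so frame 78449 lies in block 4 (frames 71928–89909) with 6521 frames into that block.
The block's first minute is 1800 frames and the rest 1798 each; 6521 frames reaches minute 3, so 4 × 18 + 3 × 2 = 78 labels have been skipped so far.
Adding those back, label number 78449 + 78 = 78527 at 30 labels/s is 2617 s + 17 f = 0 h 43 min 37 s frame 17, i.e. 00:43:37;17.

00:43:37;17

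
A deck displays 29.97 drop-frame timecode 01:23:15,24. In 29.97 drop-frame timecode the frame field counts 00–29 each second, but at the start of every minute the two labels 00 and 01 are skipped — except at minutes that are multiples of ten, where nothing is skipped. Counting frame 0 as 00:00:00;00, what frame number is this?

Complete 10-minute blocks: 8, each 17982 frames → 143856.
Remaining 3 whole minutes in the current block: 1800 + 2 × 1798 = 5396 frames.
Within the current minute: 15 × 30 + 24 − 2 = 472 (labels ;00/;01 skipped at this minute). Total = 143856 + 5396 + 472 = 149724.

149724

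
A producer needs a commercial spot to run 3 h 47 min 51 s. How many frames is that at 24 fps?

3 h 47 min 51 s = 13671 s.
Frames = 13671 × 24 = 328104.

328104 frames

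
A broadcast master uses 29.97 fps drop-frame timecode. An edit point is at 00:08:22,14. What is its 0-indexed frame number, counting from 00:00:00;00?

As if non-drop at 30 labels/s: (0 × 3600 + 8 × 60 + 22) × 30 + 14 = 15074.
Minute boundaries passed: 8; those not divisible by 10: 8 − 0 = 8; dropped labels = 2 × 8 = 16.
Actual frame index = 15074 − 16 = 15058.

15058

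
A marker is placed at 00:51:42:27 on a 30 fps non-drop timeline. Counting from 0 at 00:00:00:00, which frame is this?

Total seconds to the label: (0 × 3600 + 51 × 60 + 42) = 3102.
Frame index = 3102 × 30 + 27 = 93087.

93087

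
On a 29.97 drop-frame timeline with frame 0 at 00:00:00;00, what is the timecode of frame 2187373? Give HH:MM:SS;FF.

Ten DF minutes hold 17982 frames, so frame 2187373 lies in block 121 (frames 2175822–2193803) with 11551 frames into that block.
The block's first minute is 1800 frames and the rest 1798 each; 11551 frames reaches minute 6, so 121 × 18 + 6 × 2 = 2190 labels have been skipped so far.
Adding those back, label number 2187373 + 2190 = 2189563 at 30 labels/s is 72985 s + 13 f = 20 h 16 min 25 s frame 13, i.e. 20:16:25;13.

20:16:25;13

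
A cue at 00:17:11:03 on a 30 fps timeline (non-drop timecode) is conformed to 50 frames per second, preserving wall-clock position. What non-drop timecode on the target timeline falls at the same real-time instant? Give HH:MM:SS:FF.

Source frame index: (0×3600 + 17×60 + 11) × 30 + 3 = 30933.
Real time: 30933 / (30) = 10311/10 s.
Target frame: (10311/10) × (50) = 51555.
At 50 labels/s: frame 51555 → 00:17:11:05.

00:17:11:05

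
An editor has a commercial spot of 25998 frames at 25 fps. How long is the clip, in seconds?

1039.92 seconds

Running time = 25998 / (25) = 1039.92 s.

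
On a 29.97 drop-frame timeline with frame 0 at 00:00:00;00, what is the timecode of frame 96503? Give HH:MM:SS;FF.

00:53:39;29

Ten DF minutes hold 17982 frames, so frame 96503 lies in block 5 (frames 89910–107891) with 6593 frames into that block.
The block's first minute is 1800 frames and the rest 1798 each; 6593 frames reaches minute 3, so 5 × 18 + 3 × 2 = 96 labels have been skipped so far.
Adding those back, label number 96503 + 96 = 96599 at 30 labels/s is 3219 s + 29 f = 0 h 53 min 39 s frame 29, i.e. 00:53:39;29.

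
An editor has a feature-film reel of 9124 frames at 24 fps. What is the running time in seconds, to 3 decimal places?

380.167 seconds

Running time = 9124 × 1/24 = 2281/6 s ≈ 380.167 s.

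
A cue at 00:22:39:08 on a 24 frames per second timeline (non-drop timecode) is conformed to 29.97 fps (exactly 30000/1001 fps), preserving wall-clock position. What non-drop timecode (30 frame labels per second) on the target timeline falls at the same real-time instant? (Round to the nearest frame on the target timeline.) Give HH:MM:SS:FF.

Source frame index: (0×3600 + 22×60 + 39) × 24 + 8 = 32624.
Real time: 32624 / (24) = 4078/3 s.
Target frame: (4078/3) × (30000/1001) = 40780000/1001 ≈ 40739.261 → 40739.
At 30 labels/s: frame 40739 → 00:22:37:29.

00:22:37:29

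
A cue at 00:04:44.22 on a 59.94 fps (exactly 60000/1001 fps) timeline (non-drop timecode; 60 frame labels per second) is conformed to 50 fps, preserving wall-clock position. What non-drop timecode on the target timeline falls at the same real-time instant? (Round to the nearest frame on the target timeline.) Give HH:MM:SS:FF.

00:04:44:33

Source frame index: (0×3600 + 4×60 + 44) × 60 + 22 = 17062.
Real time: 17062 / (60000/1001) = 8539531/30000 s.
Target frame: (8539531/30000) × (50) = 8539531/600 ≈ 14232.552 → 14233.
At 50 labels/s: frame 14233 → 00:04:44:33.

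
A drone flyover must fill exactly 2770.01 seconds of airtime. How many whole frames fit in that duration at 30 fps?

Frames = 2770.01 × 30 = 831003/10 ≈ 83100.3000.
Complete frames: 83100.

83100 frames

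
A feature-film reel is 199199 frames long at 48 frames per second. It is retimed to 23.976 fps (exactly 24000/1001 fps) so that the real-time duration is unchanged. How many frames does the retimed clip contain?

99500 frames

Target frames = source frames × (target rate / source rate) = 199199 × (24000/1001)/(48) = 199199 × 500/1001 = 99500.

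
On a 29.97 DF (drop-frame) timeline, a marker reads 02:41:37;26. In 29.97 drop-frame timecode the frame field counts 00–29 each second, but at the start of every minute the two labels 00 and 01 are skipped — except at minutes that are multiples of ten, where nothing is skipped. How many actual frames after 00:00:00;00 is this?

As if non-drop at 30 labels/s: (2 × 3600 + 41 × 60 + 37) × 30 + 26 = 290936.
Minute boundaries passed: 161; those not divisible by 10: 161 − 16 = 145; dropped labels = 2 × 145 = 290.
Actual frame index = 290936 − 290 = 290646.

290646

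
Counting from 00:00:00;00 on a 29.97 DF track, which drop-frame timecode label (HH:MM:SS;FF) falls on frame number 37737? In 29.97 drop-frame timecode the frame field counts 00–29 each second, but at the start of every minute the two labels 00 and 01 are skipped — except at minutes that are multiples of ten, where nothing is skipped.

Ten DF minutes hold 17982 frames, so frame 37737 lies in block 2 (frames 35964–53945) with 1773 frames into that block.
The block's first minute is 1800 frames and the rest 1798 each; 1773 frames reaches minute 0, so 2 × 18 + 0 × 2 = 36 labels have been skipped so far.
Adding those back, label number 37737 + 36 = 37773 at 30 labels/s is 1259 s + 3 f = 0 h 20 min 59 s frame 3, i.e. 00:20:59;03.

00:20:59;03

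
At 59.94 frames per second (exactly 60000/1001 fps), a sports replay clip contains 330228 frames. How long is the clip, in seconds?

5509.3038 seconds

Running time = 330228 / (60000/1001) = 5509.3038 s.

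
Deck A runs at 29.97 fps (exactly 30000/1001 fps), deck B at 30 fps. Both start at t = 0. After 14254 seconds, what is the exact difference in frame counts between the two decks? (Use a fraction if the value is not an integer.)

427620/1001 frames

A emits 30000/1001 × 14254 = 427620000/1001 frames; B emits 30 × 14254 = 427620.
Difference = 427620/1001 frames (≈ 427.1928); B is ahead of A.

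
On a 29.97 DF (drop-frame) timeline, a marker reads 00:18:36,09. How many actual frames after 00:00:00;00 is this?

Complete 10-minute blocks: 1, each 17982 frames → 17982.
Remaining 8 whole minutes in the current block: 1800 + 7 × 1798 = 14386 frames.
Within the current minute: 36 × 30 + 9 − 2 = 1087 (labels ;00/;01 skipped at this minute). Total = 17982 + 14386 + 1087 = 33455.

33455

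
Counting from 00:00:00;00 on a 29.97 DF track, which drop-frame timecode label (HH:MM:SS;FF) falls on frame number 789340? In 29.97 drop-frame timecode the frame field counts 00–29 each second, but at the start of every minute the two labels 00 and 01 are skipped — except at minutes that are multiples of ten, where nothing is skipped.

07:18:57;20

Ten DF minutes hold 17982 frames, so frame 789340 lies in block 43 (frames 773226–791207) with 16114 frames into that block.
The block's first minute is 1800 frames and the rest 1798 each; 16114 frames reaches minute 8, so 43 × 18 + 8 × 2 = 790 labels have been skipped so far.
Adding those back, label number 789340 + 790 = 790130 at 30 labels/s is 26337 s + 20 f = 7 h 18 min 57 s frame 20, i.e. 07:18:57;20.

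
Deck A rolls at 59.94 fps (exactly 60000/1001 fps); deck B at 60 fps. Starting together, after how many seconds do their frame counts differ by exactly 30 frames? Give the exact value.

The gap grows by |60 − 60000/1001| = 60/1001 frames per second.
Time for a 30-frame gap: 30 ÷ (60/1001) = 500.5 s.

500.5 seconds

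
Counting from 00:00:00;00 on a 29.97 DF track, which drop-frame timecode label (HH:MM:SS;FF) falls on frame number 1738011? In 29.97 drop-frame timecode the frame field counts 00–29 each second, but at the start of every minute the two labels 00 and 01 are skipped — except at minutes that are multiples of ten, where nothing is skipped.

16:06:31;21

Ten DF minutes hold 17982 frames, so frame 1738011 lies in block 96 (frames 1726272–1744253) with 11739 frames into that block.
The block's first minute is 1800 frames and the rest 1798 each; 11739 frames reaches minute 6, so 96 × 18 + 6 × 2 = 1740 labels have been skipped so far.
Adding those back, label number 1738011 + 1740 = 1739751 at 30 labels/s is 57991 s + 21 f = 16 h 6 min 31 s frame 21, i.e. 16:06:31;21.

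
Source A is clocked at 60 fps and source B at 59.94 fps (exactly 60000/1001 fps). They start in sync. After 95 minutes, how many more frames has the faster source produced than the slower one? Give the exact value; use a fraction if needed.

342000/1001 frames

95 min = 5700 s.
A emits 60 × 5700 = 342000 frames; B emits 60000/1001 × 5700 = 342000000/1001.
Difference = 342000/1001 frames (≈ 341.6583); B is behind A.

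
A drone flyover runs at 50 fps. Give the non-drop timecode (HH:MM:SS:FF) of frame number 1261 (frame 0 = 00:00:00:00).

1261 ÷ 50 = 25 full seconds, remainder 11 frames.
25 s = 0 h 0 min 25 s.
Timecode: 00:00:25:11.

00:00:25:11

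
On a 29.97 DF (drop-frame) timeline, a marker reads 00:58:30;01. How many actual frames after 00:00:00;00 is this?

105195

Complete 10-minute blocks: 5, each 17982 frames → 89910.
Remaining 8 whole minutes in the current block: 1800 + 7 × 1798 = 14386 frames.
Within the current minute: 30 × 30 + 1 − 2 = 899 (labels ;00/;01 skipped at this minute). Total = 89910 + 14386 + 899 = 105195.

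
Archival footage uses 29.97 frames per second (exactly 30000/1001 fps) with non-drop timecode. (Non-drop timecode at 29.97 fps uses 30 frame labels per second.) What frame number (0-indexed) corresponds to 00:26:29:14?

Total seconds to the label: (0 × 3600 + 26 × 60 + 29) = 1589.
Frame index = 1589 × 30 + 14 = 47684.

47684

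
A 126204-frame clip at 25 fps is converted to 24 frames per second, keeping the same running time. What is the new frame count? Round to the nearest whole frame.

121156 frames

Frames at target rate = 126204 × (24) / (25) = 3028896/25 ≈ 121155.840.
Nearest whole frame: 121156.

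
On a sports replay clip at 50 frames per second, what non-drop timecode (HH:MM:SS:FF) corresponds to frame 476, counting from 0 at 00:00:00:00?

00:00:09:26

476 ÷ 50 = 9 full seconds, remainder 26 frames.
9 s = 0 h 0 min 9 s.
Timecode: 00:00:09:26.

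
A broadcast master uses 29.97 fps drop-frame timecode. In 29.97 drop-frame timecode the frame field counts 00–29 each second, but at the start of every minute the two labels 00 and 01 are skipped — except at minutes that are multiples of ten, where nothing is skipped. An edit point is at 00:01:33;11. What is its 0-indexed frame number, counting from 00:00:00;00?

Complete 10-minute blocks: 0, each 17982 frames → 0.
Remaining 1 whole minute in the current block: 1800 + 0 × 1798 = 1800 frames.
Within the current minute: 33 × 30 + 11 − 2 = 999 (labels ;00/;01 skipped at this minute). Total = 0 + 1800 + 999 = 2799.

2799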